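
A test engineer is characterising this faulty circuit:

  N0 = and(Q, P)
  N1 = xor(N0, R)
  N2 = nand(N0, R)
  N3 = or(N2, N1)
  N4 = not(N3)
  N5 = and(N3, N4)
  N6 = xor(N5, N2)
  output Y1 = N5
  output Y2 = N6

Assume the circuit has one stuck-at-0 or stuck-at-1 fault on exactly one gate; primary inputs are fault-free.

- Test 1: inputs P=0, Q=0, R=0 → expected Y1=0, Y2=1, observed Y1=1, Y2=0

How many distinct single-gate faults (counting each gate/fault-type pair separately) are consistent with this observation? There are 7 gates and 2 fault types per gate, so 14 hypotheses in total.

2

Fault-free: N0=0, N1=0, N2=1, N3=1, N4=0, N5=0, N6=1 → Y1=0, Y2=1. Observed Y1=1, Y2=0.
  N0 stuck-at-0: output Y1=0, Y2=1 ✗
  N0 stuck-at-1: output Y1=0, Y2=1 ✗
  N1 stuck-at-0: output Y1=0, Y2=1 ✗
  N1 stuck-at-1: output Y1=0, Y2=1 ✗
  N2 stuck-at-0: output Y1=0, Y2=0 ✗
  N2 stuck-at-1: output Y1=0, Y2=1 ✗
  N3 stuck-at-0: output Y1=0, Y2=1 ✗
  N3 stuck-at-1: output Y1=0, Y2=1 ✗
  N4 stuck-at-0: output Y1=0, Y2=1 ✗
  N4 stuck-at-1: output Y1=1, Y2=0 ✓
  N5 stuck-at-0: output Y1=0, Y2=1 ✗
  N5 stuck-at-1: output Y1=1, Y2=0 ✓
  N6 stuck-at-0: output Y1=0, Y2=0 ✗
  N6 stuck-at-1: output Y1=0, Y2=1 ✗
Consistent faults: {N4 stuck-at-1, N5 stuck-at-1} — 2 in all.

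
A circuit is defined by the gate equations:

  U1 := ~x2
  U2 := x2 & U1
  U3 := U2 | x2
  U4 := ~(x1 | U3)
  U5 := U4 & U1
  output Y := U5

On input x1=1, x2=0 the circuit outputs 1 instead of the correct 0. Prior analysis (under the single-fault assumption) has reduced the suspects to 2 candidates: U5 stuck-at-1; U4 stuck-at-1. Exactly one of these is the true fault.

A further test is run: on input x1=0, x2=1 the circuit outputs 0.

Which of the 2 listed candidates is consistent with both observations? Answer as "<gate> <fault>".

Evaluate each candidate on input x1=0, x2=1:
  U5 stuck-at-1: U1=0, U2=0, U3=1, U4=0, U5=1 [stuck-at-1] → 1 — eliminated
  U4 stuck-at-1: U1=0, U2=0, U3=1, U4=1 [stuck-at-1], U5=0 → 0 — matches
Only U4 stuck-at-1 reproduces the observed 0.

U4 stuck-at-1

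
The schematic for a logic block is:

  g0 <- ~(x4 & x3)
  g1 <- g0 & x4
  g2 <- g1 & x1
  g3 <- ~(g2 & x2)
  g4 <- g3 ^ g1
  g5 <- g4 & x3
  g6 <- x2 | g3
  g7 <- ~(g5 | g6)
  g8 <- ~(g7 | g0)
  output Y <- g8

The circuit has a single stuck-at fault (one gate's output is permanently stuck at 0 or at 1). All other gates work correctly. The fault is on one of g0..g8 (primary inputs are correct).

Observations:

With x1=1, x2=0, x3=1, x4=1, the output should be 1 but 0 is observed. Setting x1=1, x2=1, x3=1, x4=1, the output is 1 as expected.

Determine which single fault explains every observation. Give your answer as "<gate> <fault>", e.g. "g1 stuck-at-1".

g3 stuck-at-0

Fault-free values for test 1 (x1=1, x2=0, x3=1, x4=1): g0=0, g1=0, g2=0, g3=1, g4=1, g5=1, g6=1, g7=0, g8=1, giving Y=1. Observed 0.
Test 1: faults giving observed 0 are {g0 stuck-at-1, g3 stuck-at-0, g7 stuck-at-1, g8 stuck-at-0}.
Test 2 (x1=1, x2=1, x3=1, x4=1): fault-free g0=0, g1=0, g2=0, g3=1, g4=1, g5=1, g6=1, g7=0, g8=1 → 1; observed 1. Eliminates g0 stuck-at-1, g7 stuck-at-1, g8 stuck-at-0.
Only g3 stuck-at-0 is consistent with every test.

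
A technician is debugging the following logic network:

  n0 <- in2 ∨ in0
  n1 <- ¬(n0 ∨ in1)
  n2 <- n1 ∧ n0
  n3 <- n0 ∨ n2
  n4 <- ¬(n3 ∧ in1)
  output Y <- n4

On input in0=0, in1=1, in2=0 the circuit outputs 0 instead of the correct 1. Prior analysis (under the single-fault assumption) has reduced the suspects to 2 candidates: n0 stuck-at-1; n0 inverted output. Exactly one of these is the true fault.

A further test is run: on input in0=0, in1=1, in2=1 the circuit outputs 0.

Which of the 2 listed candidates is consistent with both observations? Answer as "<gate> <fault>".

Evaluate each candidate on input in0=0, in1=1, in2=1:
  n0 stuck-at-1: n0=1 [stuck-at-1], n1=0, n2=0, n3=1, n4=0 → 0 — matches
  n0 inverted output: n0=0 [inverted output], n1=0, n2=0, n3=0, n4=1 → 1 — eliminated
Only n0 stuck-at-1 reproduces the observed 0.

n0 stuck-at-1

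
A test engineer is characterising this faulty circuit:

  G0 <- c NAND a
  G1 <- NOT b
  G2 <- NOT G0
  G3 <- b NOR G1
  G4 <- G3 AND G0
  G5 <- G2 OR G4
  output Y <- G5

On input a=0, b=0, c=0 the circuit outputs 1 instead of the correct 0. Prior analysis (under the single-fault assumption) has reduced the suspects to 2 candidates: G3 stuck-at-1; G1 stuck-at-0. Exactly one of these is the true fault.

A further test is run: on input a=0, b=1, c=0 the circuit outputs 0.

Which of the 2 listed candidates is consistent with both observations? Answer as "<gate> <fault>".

G1 stuck-at-0

Evaluate each candidate on input a=0, b=1, c=0:
  G3 stuck-at-1: G0=1, G1=0, G2=0, G3=1 [stuck-at-1], G4=1, G5=1 → 1 — eliminated
  G1 stuck-at-0: G0=1, G1=0 [stuck-at-0], G2=0, G3=0, G4=0, G5=0 → 0 — matches
Only G1 stuck-at-0 reproduces the observed 0.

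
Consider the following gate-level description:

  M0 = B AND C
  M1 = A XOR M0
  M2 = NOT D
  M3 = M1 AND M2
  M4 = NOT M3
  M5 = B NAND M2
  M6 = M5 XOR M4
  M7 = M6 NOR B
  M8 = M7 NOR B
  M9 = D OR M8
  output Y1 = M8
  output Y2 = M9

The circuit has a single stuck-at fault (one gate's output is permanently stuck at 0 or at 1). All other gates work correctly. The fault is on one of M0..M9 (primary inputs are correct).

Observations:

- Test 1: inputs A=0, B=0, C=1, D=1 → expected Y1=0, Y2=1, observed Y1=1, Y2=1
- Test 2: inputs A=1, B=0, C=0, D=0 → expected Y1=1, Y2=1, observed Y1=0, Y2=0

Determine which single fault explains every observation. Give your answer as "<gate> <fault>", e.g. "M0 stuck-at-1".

Fault-free values for test 1 (A=0, B=0, C=1, D=1): M0=0, M1=0, M2=0, M3=0, M4=1, M5=1, M6=0, M7=1, M8=0, M9=1, giving Y1=0, Y2=1. Observed Y1=1, Y2=1.
Test 1: faults giving observed Y1=1, Y2=1 are {M3 stuck-at-1, M4 stuck-at-0, M5 stuck-at-0, M6 stuck-at-1, M7 stuck-at-0, M8 stuck-at-1}.
Test 2 (A=1, B=0, C=0, D=0): fault-free M0=0, M1=1, M2=1, M3=1, M4=0, M5=1, M6=1, M7=0, M8=1, M9=1 → Y1=1, Y2=1; observed Y1=0, Y2=0. Eliminates M3 stuck-at-1, M4 stuck-at-0, M6 stuck-at-1, M7 stuck-at-0, M8 stuck-at-1.
Only M5 stuck-at-0 is consistent with every test.

M5 stuck-at-0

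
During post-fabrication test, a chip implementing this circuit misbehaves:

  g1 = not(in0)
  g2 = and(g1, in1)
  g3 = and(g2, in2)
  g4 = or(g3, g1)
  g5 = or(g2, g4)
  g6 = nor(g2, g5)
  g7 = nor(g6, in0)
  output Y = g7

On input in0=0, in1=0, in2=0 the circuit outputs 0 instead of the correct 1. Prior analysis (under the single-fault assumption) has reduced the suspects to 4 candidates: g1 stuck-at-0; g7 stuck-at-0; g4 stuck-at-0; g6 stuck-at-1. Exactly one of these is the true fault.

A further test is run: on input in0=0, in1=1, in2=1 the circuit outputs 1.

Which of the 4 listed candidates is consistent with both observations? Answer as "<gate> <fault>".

Evaluate each candidate on input in0=0, in1=1, in2=1:
  g1 stuck-at-0: g1=0 [stuck-at-0], g2=0, g3=0, g4=0, g5=0, g6=1, g7=0 → 0 — eliminated
  g7 stuck-at-0: g1=1, g2=1, g3=1, g4=1, g5=1, g6=0, g7=0 [stuck-at-0] → 0 — eliminated
  g4 stuck-at-0: g1=1, g2=1, g3=1, g4=0 [stuck-at-0], g5=1, g6=0, g7=1 → 1 — matches
  g6 stuck-at-1: g1=1, g2=1, g3=1, g4=1, g5=1, g6=1 [stuck-at-1], g7=0 → 0 — eliminated
Only g4 stuck-at-0 reproduces the observed 1.

g4 stuck-at-0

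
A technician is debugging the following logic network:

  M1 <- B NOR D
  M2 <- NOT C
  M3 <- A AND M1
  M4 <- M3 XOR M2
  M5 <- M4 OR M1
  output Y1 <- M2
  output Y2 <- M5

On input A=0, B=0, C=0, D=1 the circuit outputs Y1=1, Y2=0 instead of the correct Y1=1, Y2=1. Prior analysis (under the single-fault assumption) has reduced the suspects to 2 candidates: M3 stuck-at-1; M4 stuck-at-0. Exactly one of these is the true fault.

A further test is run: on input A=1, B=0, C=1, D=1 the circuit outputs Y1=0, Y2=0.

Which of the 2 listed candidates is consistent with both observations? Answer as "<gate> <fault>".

Evaluate each candidate on input A=1, B=0, C=1, D=1:
  M3 stuck-at-1: M1=0, M2=0, M3=1 [stuck-at-1], M4=1, M5=1 → Y1=0, Y2=1 — eliminated
  M4 stuck-at-0: M1=0, M2=0, M3=0, M4=0 [stuck-at-0], M5=0 → Y1=0, Y2=0 — matches
Only M4 stuck-at-0 reproduces the observed Y1=0, Y2=0.

M4 stuck-at-0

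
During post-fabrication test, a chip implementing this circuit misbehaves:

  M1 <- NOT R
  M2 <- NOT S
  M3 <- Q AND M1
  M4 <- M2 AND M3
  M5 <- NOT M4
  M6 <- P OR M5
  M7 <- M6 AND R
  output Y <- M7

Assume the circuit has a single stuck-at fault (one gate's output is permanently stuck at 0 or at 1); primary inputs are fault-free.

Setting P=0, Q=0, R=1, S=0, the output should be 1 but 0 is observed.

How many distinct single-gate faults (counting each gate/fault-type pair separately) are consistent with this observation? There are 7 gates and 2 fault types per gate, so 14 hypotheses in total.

5

Fault-free: M1=0, M2=1, M3=0, M4=0, M5=1, M6=1, M7=1 → 1. Observed 0.
  M1 stuck-at-0: output 1 ✗
  M1 stuck-at-1: output 1 ✗
  M2 stuck-at-0: output 1 ✗
  M2 stuck-at-1: output 1 ✗
  M3 stuck-at-0: output 1 ✗
  M3 stuck-at-1: output 0 ✓
  M4 stuck-at-0: output 1 ✗
  M4 stuck-at-1: output 0 ✓
  M5 stuck-at-0: output 0 ✓
  M5 stuck-at-1: output 1 ✗
  M6 stuck-at-0: output 0 ✓
  M6 stuck-at-1: output 1 ✗
  M7 stuck-at-0: output 0 ✓
  M7 stuck-at-1: output 1 ✗
Consistent faults: {M3 stuck-at-1, M4 stuck-at-1, M5 stuck-at-0, M6 stuck-at-0, M7 stuck-at-0} — 5 in all.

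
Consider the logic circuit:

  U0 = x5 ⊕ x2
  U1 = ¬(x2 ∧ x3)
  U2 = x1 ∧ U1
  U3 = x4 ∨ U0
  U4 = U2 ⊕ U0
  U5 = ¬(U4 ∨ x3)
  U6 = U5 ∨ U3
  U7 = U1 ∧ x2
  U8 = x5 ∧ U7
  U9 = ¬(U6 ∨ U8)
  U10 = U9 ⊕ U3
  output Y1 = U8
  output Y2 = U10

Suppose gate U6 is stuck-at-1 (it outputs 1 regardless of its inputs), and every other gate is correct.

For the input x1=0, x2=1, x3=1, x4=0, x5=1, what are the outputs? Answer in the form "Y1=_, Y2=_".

Propagate with U6 forced: U0=0, U1=0, U2=0, U3=0, U4=0, U5=0, U6=1 [stuck-at-1], U7=0, U8=0, U9=0, U10=0.
So the outputs are Y1=0, Y2=0. (Without the fault they would be Y1=0, Y2=1.)

Y1=0, Y2=0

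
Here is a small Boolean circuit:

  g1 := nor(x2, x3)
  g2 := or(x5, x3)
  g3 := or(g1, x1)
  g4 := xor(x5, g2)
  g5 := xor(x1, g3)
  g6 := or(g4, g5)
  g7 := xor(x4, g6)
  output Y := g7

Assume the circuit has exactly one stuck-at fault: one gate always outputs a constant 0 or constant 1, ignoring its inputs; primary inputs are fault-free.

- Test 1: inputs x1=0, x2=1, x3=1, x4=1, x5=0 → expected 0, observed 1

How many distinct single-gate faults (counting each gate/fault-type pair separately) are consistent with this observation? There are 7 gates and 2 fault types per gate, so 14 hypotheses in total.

Fault-free: g1=0, g2=1, g3=0, g4=1, g5=0, g6=1, g7=0 → 0. Observed 1.
  g1 stuck-at-0: output 0 ✗
  g1 stuck-at-1: output 0 ✗
  g2 stuck-at-0: output 1 ✓
  g2 stuck-at-1: output 0 ✗
  g3 stuck-at-0: output 0 ✗
  g3 stuck-at-1: output 0 ✗
  g4 stuck-at-0: output 1 ✓
  g4 stuck-at-1: output 0 ✗
  g5 stuck-at-0: output 0 ✗
  g5 stuck-at-1: output 0 ✗
  g6 stuck-at-0: output 1 ✓
  g6 stuck-at-1: output 0 ✗
  g7 stuck-at-0: output 0 ✗
  g7 stuck-at-1: output 1 ✓
Consistent faults: {g2 stuck-at-0, g4 stuck-at-0, g6 stuck-at-0, g7 stuck-at-1} — 4 in all.

4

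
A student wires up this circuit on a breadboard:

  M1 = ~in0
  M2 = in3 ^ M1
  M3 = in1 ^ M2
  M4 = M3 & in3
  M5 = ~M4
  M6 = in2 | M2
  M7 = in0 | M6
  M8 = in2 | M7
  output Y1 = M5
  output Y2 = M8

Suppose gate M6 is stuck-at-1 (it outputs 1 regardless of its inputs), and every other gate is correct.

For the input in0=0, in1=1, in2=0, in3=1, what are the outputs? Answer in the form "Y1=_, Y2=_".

Propagate with M6 forced: M1=1, M2=0, M3=1, M4=1, M5=0, M6=1 [stuck-at-1], M7=1, M8=1.
So the outputs are Y1=0, Y2=1. (Without the fault they would be Y1=0, Y2=0.)

Y1=0, Y2=1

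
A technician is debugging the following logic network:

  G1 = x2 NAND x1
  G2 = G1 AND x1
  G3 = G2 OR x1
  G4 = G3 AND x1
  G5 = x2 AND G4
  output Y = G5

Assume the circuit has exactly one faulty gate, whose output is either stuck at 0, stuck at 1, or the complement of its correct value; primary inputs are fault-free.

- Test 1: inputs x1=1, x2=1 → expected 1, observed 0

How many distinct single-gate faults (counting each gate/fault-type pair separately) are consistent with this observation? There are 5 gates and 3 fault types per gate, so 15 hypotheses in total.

6

Fault-free: G1=0, G2=0, G3=1, G4=1, G5=1 → 1. Observed 0.
  G1: none of the 3 fault types match ✗
  G2: none of the 3 fault types match ✗
  G3: stuck-at-0, inverted output ✓; others ✗
  G4: stuck-at-0, inverted output ✓; others ✗
  G5: stuck-at-0, inverted output ✓; others ✗
Consistent faults: {G3 stuck-at-0, G3 inverted output, G4 stuck-at-0, G4 inverted output, G5 stuck-at-0, G5 inverted output} — 6 in all.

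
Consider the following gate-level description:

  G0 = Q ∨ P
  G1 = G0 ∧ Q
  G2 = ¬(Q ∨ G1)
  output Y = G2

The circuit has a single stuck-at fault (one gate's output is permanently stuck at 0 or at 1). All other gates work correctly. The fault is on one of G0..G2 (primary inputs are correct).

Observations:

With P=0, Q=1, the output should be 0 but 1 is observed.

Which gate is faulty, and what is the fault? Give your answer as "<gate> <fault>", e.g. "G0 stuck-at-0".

G2 stuck-at-1

Fault-free values for test 1 (P=0, Q=1): G0=1, G1=1, G2=0, giving Y=0. Observed 1.
Test 1: faults giving observed 1 are {G2 stuck-at-1}.
Only G2 stuck-at-1 is consistent with every test.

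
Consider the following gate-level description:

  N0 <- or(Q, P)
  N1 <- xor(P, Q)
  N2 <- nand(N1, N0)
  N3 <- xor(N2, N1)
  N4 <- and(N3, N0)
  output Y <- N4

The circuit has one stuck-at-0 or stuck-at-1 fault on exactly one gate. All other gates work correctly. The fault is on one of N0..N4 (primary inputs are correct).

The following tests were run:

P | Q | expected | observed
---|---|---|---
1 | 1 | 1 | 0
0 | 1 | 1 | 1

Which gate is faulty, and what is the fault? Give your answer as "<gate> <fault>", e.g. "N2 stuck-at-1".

N2 stuck-at-0

Fault-free values for test 1 (P=1, Q=1): N0=1, N1=0, N2=1, N3=1, N4=1, giving Y=1. Observed 0.
Test 1: faults giving observed 0 are {N0 stuck-at-0, N2 stuck-at-0, N3 stuck-at-0, N4 stuck-at-0}.
Test 2 (P=0, Q=1): fault-free N0=1, N1=1, N2=0, N3=1, N4=1 → 1; observed 1. Eliminates N0 stuck-at-0, N3 stuck-at-0, N4 stuck-at-0.
Only N2 stuck-at-0 is consistent with every test.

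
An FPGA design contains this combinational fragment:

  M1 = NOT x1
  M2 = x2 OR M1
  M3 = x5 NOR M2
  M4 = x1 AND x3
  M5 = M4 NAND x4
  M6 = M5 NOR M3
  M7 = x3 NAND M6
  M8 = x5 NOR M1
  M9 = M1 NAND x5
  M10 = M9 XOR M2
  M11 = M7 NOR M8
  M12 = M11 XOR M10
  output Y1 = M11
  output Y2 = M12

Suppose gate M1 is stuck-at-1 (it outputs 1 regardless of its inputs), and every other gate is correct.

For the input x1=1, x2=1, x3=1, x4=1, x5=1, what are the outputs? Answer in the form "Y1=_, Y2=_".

Y1=1, Y2=0

Propagate with M1 forced: M1=1 [stuck-at-1], M2=1, M3=0, M4=1, M5=0, M6=1, M7=0, M8=0, M9=0, M10=1, M11=1, M12=0.
So the outputs are Y1=1, Y2=0. (Without the fault they would be Y1=1, Y2=1.)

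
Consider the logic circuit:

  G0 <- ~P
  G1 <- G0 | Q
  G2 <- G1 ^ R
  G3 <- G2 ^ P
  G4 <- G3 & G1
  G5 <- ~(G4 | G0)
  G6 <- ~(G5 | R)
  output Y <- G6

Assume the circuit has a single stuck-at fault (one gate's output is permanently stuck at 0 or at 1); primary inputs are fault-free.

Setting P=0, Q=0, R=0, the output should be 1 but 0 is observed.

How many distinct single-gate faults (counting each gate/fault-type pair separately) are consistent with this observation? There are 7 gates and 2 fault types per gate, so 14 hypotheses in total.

Fault-free: G0=1, G1=1, G2=1, G3=1, G4=1, G5=0, G6=1 → 1. Observed 0.
  G0 stuck-at-0: output 0 ✓
  G0 stuck-at-1: output 1 ✗
  G1 stuck-at-0: output 1 ✗
  G1 stuck-at-1: output 1 ✗
  G2 stuck-at-0: output 1 ✗
  G2 stuck-at-1: output 1 ✗
  G3 stuck-at-0: output 1 ✗
  G3 stuck-at-1: output 1 ✗
  G4 stuck-at-0: output 1 ✗
  G4 stuck-at-1: output 1 ✗
  G5 stuck-at-0: output 1 ✗
  G5 stuck-at-1: output 0 ✓
  G6 stuck-at-0: output 0 ✓
  G6 stuck-at-1: output 1 ✗
Consistent faults: {G0 stuck-at-0, G5 stuck-at-1, G6 stuck-at-0} — 3 in all.

3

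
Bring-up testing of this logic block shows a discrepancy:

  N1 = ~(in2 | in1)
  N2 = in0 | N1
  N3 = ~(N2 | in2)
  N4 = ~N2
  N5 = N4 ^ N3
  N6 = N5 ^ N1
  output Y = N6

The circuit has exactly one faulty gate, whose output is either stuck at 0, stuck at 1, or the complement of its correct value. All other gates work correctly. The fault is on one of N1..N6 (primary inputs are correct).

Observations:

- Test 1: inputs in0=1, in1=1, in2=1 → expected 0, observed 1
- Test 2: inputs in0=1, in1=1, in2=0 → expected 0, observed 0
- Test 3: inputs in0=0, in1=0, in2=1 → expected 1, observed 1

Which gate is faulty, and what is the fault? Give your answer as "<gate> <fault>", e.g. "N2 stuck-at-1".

N2 stuck-at-0

Fault-free values for test 1 (in0=1, in1=1, in2=1): N1=0, N2=1, N3=0, N4=0, N5=0, N6=0, giving Y=0. Observed 1.
Test 1: faults giving observed 1 are {N1 stuck-at-1, N1 inverted output, N2 stuck-at-0, N2 inverted output, N3 stuck-at-1, N3 inverted output, N4 stuck-at-1, N4 inverted output, N5 stuck-at-1, N5 inverted output, N6 stuck-at-1, N6 inverted output}.
Test 2 (in0=1, in1=1, in2=0): fault-free N1=0, N2=1, N3=0, N4=0, N5=0, N6=0 → 0; observed 0. Eliminates N1 stuck-at-1, N1 inverted output, N3 stuck-at-1, N3 inverted output, N4 stuck-at-1, N4 inverted output, N5 stuck-at-1, N5 inverted output, N6 stuck-at-1, N6 inverted output.
Test 3 (in0=0, in1=0, in2=1): fault-free N1=0, N2=0, N3=0, N4=1, N5=1, N6=1 → 1; observed 1. Eliminates N2 inverted output.
Only N2 stuck-at-0 is consistent with every test.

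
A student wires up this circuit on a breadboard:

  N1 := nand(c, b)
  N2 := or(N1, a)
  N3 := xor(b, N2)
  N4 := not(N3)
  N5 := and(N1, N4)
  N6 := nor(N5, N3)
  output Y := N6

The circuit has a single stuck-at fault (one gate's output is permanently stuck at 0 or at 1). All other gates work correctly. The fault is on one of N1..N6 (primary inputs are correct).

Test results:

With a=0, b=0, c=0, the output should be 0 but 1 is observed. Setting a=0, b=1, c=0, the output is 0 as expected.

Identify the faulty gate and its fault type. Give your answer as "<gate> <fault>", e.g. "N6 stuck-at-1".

Fault-free values for test 1 (a=0, b=0, c=0): N1=1, N2=1, N3=1, N4=0, N5=0, N6=0, giving Y=0. Observed 1.
Test 1: faults giving observed 1 are {N1 stuck-at-0, N6 stuck-at-1}.
Test 2 (a=0, b=1, c=0): fault-free N1=1, N2=1, N3=0, N4=1, N5=1, N6=0 → 0; observed 0. Eliminates N6 stuck-at-1.
Only N1 stuck-at-0 is consistent with every test.

N1 stuck-at-0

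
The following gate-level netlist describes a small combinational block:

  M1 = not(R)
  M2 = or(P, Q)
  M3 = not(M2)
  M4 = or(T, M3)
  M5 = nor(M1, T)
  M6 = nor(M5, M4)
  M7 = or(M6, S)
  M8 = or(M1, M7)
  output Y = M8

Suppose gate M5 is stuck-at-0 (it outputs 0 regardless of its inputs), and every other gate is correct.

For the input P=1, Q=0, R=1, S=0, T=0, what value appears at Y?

1

Propagate with M5 forced: M1=0, M2=1, M3=0, M4=0, M5=0 [stuck-at-0], M6=1, M7=1, M8=1.
So Y = 1. (Without the fault it would be 0.)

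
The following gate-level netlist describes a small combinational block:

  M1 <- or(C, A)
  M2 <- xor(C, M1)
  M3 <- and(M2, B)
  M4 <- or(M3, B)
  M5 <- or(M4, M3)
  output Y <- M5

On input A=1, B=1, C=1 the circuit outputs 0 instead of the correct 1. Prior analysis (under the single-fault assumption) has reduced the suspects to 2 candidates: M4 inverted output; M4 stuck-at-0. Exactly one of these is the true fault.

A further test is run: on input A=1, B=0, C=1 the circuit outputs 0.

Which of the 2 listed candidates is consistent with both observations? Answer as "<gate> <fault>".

M4 stuck-at-0

Evaluate each candidate on input A=1, B=0, C=1:
  M4 inverted output: M1=1, M2=0, M3=0, M4=1 [inverted output], M5=1 → 1 — eliminated
  M4 stuck-at-0: M1=1, M2=0, M3=0, M4=0 [stuck-at-0], M5=0 → 0 — matches
Only M4 stuck-at-0 reproduces the observed 0.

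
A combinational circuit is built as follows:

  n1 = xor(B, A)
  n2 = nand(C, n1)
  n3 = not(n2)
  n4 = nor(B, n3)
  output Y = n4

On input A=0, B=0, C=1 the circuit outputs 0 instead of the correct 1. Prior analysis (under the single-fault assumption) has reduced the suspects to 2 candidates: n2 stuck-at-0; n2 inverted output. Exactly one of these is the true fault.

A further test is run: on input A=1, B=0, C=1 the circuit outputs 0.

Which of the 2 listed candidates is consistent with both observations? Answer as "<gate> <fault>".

n2 stuck-at-0

Evaluate each candidate on input A=1, B=0, C=1:
  n2 stuck-at-0: n1=1, n2=0 [stuck-at-0], n3=1, n4=0 → 0 — matches
  n2 inverted output: n1=1, n2=1 [inverted output], n3=0, n4=1 → 1 — eliminated
Only n2 stuck-at-0 reproduces the observed 0.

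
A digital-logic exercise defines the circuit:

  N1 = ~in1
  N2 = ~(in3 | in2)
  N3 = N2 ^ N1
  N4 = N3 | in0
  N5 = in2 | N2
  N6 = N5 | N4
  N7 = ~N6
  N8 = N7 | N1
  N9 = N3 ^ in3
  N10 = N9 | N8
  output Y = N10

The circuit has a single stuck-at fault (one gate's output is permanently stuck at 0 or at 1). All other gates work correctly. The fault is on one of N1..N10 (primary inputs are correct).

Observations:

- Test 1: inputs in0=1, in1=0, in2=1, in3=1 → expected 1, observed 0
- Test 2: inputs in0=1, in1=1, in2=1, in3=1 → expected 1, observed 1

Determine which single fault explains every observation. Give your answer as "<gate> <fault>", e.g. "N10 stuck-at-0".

Fault-free values for test 1 (in0=1, in1=0, in2=1, in3=1): N1=1, N2=0, N3=1, N4=1, N5=1, N6=1, N7=0, N8=1, N9=0, N10=1, giving Y=1. Observed 0.
Test 1: faults giving observed 0 are {N8 stuck-at-0, N10 stuck-at-0}.
Test 2 (in0=1, in1=1, in2=1, in3=1): fault-free N1=0, N2=0, N3=0, N4=1, N5=1, N6=1, N7=0, N8=0, N9=1, N10=1 → 1; observed 1. Eliminates N10 stuck-at-0.
Only N8 stuck-at-0 is consistent with every test.

N8 stuck-at-0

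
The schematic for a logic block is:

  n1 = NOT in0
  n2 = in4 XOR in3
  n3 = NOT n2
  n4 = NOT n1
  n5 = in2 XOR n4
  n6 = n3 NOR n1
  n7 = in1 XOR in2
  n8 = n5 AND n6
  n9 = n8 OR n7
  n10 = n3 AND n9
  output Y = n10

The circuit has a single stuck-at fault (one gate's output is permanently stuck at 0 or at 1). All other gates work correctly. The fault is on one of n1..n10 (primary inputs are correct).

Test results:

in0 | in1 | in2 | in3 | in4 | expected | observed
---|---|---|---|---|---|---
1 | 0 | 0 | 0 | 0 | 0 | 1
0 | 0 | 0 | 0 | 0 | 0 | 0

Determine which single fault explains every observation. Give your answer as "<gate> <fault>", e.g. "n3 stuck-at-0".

n6 stuck-at-1

Fault-free values for test 1 (in0=1, in1=0, in2=0, in3=0, in4=0): n1=0, n2=0, n3=1, n4=1, n5=1, n6=0, n7=0, n8=0, n9=0, n10=0, giving Y=0. Observed 1.
Test 1: faults giving observed 1 are {n6 stuck-at-1, n7 stuck-at-1, n8 stuck-at-1, n9 stuck-at-1, n10 stuck-at-1}.
Test 2 (in0=0, in1=0, in2=0, in3=0, in4=0): fault-free n1=1, n2=0, n3=1, n4=0, n5=0, n6=0, n7=0, n8=0, n9=0, n10=0 → 0; observed 0. Eliminates n7 stuck-at-1, n8 stuck-at-1, n9 stuck-at-1, n10 stuck-at-1.
Only n6 stuck-at-1 is consistent with every test.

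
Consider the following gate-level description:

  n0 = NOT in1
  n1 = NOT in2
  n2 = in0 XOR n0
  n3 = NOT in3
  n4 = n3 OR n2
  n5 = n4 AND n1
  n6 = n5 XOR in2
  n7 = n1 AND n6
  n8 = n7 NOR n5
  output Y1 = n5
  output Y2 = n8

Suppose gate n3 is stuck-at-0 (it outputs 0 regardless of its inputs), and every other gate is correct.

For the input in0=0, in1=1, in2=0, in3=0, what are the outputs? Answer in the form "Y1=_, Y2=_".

Propagate with n3 forced: n0=0, n1=1, n2=0, n3=0 [stuck-at-0], n4=0, n5=0, n6=0, n7=0, n8=1.
So the outputs are Y1=0, Y2=1. (Without the fault they would be Y1=1, Y2=0.)

Y1=0, Y2=1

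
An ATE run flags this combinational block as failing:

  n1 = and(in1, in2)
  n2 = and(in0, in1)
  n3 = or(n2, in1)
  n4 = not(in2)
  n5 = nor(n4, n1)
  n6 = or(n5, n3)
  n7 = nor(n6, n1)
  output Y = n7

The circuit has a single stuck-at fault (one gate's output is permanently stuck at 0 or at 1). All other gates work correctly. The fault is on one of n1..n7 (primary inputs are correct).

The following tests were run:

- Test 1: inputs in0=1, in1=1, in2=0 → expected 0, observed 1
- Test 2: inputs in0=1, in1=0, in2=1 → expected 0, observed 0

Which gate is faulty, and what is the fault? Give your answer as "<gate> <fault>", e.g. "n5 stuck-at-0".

n3 stuck-at-0

Fault-free values for test 1 (in0=1, in1=1, in2=0): n1=0, n2=1, n3=1, n4=1, n5=0, n6=1, n7=0, giving Y=0. Observed 1.
Test 1: faults giving observed 1 are {n3 stuck-at-0, n6 stuck-at-0, n7 stuck-at-1}.
Test 2 (in0=1, in1=0, in2=1): fault-free n1=0, n2=0, n3=0, n4=0, n5=1, n6=1, n7=0 → 0; observed 0. Eliminates n6 stuck-at-0, n7 stuck-at-1.
Only n3 stuck-at-0 is consistent with every test.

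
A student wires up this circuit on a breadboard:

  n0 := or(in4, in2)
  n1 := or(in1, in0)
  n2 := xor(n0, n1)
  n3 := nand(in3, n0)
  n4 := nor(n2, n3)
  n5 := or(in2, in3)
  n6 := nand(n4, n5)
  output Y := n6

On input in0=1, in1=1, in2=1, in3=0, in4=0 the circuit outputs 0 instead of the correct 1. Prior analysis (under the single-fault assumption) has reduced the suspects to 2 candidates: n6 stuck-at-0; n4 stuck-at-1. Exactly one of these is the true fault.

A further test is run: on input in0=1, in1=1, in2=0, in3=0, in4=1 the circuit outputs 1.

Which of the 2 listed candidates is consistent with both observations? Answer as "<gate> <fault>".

n4 stuck-at-1

Evaluate each candidate on input in0=1, in1=1, in2=0, in3=0, in4=1:
  n6 stuck-at-0: n0=1, n1=1, n2=0, n3=1, n4=0, n5=0, n6=0 [stuck-at-0] → 0 — eliminated
  n4 stuck-at-1: n0=1, n1=1, n2=0, n3=1, n4=1 [stuck-at-1], n5=0, n6=1 → 1 — matches
Only n4 stuck-at-1 reproduces the observed 1.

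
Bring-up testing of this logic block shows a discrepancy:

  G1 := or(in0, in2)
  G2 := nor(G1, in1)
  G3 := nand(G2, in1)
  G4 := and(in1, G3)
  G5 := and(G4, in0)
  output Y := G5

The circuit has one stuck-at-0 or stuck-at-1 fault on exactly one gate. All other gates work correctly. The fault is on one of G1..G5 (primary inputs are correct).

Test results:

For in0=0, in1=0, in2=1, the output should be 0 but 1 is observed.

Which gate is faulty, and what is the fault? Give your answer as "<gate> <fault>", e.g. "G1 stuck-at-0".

Fault-free values for test 1 (in0=0, in1=0, in2=1): G1=1, G2=0, G3=1, G4=0, G5=0, giving Y=0. Observed 1.
Test 1: faults giving observed 1 are {G5 stuck-at-1}.
Only G5 stuck-at-1 is consistent with every test.

G5 stuck-at-1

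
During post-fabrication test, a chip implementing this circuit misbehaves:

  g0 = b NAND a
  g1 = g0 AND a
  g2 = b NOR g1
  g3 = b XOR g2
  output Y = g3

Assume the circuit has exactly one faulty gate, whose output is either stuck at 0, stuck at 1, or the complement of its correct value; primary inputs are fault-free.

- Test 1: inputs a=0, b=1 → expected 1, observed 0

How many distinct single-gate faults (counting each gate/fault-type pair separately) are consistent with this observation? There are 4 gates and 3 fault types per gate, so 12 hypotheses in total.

4

Fault-free: g0=1, g1=0, g2=0, g3=1 → 1. Observed 0.
  g0 stuck-at-0: output 1 ✗
  g0 stuck-at-1: output 1 ✗
  g0 inverted output: output 1 ✗
  g1 stuck-at-0: output 1 ✗
  g1 stuck-at-1: output 1 ✗
  g1 inverted output: output 1 ✗
  g2 stuck-at-0: output 1 ✗
  g2 stuck-at-1: output 0 ✓
  g2 inverted output: output 0 ✓
  g3 stuck-at-0: output 0 ✓
  g3 stuck-at-1: output 1 ✗
  g3 inverted output: output 0 ✓
Consistent faults: {g2 stuck-at-1, g2 inverted output, g3 stuck-at-0, g3 inverted output} — 4 in all.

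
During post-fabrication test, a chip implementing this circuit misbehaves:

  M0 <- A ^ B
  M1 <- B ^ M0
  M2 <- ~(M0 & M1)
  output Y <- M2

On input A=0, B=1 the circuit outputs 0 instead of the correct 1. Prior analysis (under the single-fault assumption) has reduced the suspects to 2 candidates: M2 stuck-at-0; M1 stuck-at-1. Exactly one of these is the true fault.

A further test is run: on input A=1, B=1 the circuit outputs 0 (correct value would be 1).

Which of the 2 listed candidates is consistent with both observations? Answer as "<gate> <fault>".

M2 stuck-at-0

Evaluate each candidate on input A=1, B=1:
  M2 stuck-at-0: M0=0, M1=1, M2=0 [stuck-at-0] → 0 — matches
  M1 stuck-at-1: M0=0, M1=1 [stuck-at-1], M2=1 → 1 — eliminated
Only M2 stuck-at-0 reproduces the observed 0.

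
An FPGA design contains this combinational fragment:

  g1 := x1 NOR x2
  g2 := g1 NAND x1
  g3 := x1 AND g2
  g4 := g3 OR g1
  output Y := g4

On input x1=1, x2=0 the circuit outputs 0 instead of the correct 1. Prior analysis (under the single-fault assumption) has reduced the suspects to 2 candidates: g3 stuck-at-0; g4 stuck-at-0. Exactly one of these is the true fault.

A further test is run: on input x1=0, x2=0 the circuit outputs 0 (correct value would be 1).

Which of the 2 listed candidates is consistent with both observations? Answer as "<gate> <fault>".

g4 stuck-at-0

Evaluate each candidate on input x1=0, x2=0:
  g3 stuck-at-0: g1=1, g2=1, g3=0 [stuck-at-0], g4=1 → 1 — eliminated
  g4 stuck-at-0: g1=1, g2=1, g3=0, g4=0 [stuck-at-0] → 0 — matches
Only g4 stuck-at-0 reproduces the observed 0.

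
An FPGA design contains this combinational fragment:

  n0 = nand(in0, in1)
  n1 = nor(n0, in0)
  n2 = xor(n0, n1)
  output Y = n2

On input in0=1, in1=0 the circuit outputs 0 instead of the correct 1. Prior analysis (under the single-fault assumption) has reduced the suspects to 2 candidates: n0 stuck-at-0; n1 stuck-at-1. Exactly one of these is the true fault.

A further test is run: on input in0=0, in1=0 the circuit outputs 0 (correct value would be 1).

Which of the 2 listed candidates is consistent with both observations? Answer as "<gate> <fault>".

Evaluate each candidate on input in0=0, in1=0:
  n0 stuck-at-0: n0=0 [stuck-at-0], n1=1, n2=1 → 1 — eliminated
  n1 stuck-at-1: n0=1, n1=1 [stuck-at-1], n2=0 → 0 — matches
Only n1 stuck-at-1 reproduces the observed 0.

n1 stuck-at-1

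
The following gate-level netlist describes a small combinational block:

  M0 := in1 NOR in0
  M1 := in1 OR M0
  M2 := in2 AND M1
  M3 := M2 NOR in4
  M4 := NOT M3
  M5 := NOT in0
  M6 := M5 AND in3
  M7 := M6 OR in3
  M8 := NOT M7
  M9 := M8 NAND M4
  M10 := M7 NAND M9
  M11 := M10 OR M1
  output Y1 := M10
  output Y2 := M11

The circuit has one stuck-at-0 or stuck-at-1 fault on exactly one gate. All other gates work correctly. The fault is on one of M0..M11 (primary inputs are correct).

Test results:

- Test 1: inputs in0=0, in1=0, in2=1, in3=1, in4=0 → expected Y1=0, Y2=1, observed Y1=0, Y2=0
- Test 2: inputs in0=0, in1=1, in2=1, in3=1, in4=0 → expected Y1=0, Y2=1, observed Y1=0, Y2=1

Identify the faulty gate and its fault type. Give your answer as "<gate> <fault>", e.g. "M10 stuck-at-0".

M0 stuck-at-0

Fault-free values for test 1 (in0=0, in1=0, in2=1, in3=1, in4=0): M0=1, M1=1, M2=1, M3=0, M4=1, M5=1, M6=1, M7=1, M8=0, M9=1, M10=0, M11=1, giving Y1=0, Y2=1. Observed Y1=0, Y2=0.
Test 1: faults giving observed Y1=0, Y2=0 are {M0 stuck-at-0, M1 stuck-at-0, M11 stuck-at-0}.
Test 2 (in0=0, in1=1, in2=1, in3=1, in4=0): fault-free M0=0, M1=1, M2=1, M3=0, M4=1, M5=1, M6=1, M7=1, M8=0, M9=1, M10=0, M11=1 → Y1=0, Y2=1; observed Y1=0, Y2=1. Eliminates M1 stuck-at-0, M11 stuck-at-0.
Only M0 stuck-at-0 is consistent with every test.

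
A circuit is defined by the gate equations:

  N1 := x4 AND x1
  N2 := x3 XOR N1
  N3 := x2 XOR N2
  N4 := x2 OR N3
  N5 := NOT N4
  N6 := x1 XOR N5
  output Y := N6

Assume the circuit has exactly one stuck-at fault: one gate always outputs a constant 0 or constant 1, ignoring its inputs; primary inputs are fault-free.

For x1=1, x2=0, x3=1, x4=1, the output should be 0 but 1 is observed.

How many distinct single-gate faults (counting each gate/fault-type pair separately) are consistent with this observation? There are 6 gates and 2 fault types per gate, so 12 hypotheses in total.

Fault-free: N1=1, N2=0, N3=0, N4=0, N5=1, N6=0 → 0. Observed 1.
  N1 stuck-at-0: output 1 ✓
  N1 stuck-at-1: output 0 ✗
  N2 stuck-at-0: output 0 ✗
  N2 stuck-at-1: output 1 ✓
  N3 stuck-at-0: output 0 ✗
  N3 stuck-at-1: output 1 ✓
  N4 stuck-at-0: output 0 ✗
  N4 stuck-at-1: output 1 ✓
  N5 stuck-at-0: output 1 ✓
  N5 stuck-at-1: output 0 ✗
  N6 stuck-at-0: output 0 ✗
  N6 stuck-at-1: output 1 ✓
Consistent faults: {N1 stuck-at-0, N2 stuck-at-1, N3 stuck-at-1, N4 stuck-at-1, N5 stuck-at-0, N6 stuck-at-1} — 6 in all.

6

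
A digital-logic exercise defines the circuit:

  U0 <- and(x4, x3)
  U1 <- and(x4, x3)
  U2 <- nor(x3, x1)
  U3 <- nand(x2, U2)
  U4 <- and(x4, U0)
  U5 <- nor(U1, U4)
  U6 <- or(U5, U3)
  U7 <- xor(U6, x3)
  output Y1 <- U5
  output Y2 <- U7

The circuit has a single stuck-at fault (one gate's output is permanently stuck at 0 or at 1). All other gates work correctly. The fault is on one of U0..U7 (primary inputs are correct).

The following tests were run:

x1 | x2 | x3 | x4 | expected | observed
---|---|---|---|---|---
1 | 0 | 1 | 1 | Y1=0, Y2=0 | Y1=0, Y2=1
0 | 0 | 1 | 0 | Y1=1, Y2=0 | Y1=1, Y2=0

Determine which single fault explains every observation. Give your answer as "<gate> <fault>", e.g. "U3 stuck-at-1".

Fault-free values for test 1 (x1=1, x2=0, x3=1, x4=1): U0=1, U1=1, U2=0, U3=1, U4=1, U5=0, U6=1, U7=0, giving Y1=0, Y2=0. Observed Y1=0, Y2=1.
Test 1: faults giving observed Y1=0, Y2=1 are {U3 stuck-at-0, U6 stuck-at-0, U7 stuck-at-1}.
Test 2 (x1=0, x2=0, x3=1, x4=0): fault-free U0=0, U1=0, U2=0, U3=1, U4=0, U5=1, U6=1, U7=0 → Y1=1, Y2=0; observed Y1=1, Y2=0. Eliminates U6 stuck-at-0, U7 stuck-at-1.
Only U3 stuck-at-0 is consistent with every test.

U3 stuck-at-0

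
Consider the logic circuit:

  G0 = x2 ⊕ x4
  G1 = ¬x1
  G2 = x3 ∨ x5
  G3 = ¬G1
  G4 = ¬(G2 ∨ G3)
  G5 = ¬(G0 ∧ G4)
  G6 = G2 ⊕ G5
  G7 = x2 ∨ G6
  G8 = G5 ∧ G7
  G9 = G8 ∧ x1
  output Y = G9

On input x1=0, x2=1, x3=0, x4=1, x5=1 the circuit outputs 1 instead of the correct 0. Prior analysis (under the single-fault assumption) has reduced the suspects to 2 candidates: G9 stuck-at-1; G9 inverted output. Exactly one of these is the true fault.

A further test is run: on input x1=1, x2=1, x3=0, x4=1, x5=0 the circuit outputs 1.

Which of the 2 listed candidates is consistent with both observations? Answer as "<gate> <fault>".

G9 stuck-at-1

Evaluate each candidate on input x1=1, x2=1, x3=0, x4=1, x5=0:
  G9 stuck-at-1: G0=0, G1=0, G2=0, G3=1, G4=0, G5=1, G6=1, G7=1, G8=1, G9=1 [stuck-at-1] → 1 — matches
  G9 inverted output: G0=0, G1=0, G2=0, G3=1, G4=0, G5=1, G6=1, G7=1, G8=1, G9=0 [inverted output] → 0 — eliminated
Only G9 stuck-at-1 reproduces the observed 1.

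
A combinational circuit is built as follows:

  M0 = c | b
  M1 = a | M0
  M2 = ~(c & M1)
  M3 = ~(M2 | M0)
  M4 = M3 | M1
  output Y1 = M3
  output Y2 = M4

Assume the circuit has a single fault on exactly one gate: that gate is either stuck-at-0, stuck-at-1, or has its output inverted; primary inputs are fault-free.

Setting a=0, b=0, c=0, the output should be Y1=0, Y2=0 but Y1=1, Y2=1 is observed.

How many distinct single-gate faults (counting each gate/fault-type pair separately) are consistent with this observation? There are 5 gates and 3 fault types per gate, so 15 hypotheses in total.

Fault-free: M0=0, M1=0, M2=1, M3=0, M4=0 → Y1=0, Y2=0. Observed Y1=1, Y2=1.
  M0: none of the 3 fault types match ✗
  M1: none of the 3 fault types match ✗
  M2: stuck-at-0, inverted output ✓; others ✗
  M3: stuck-at-1, inverted output ✓; others ✗
  M4: none of the 3 fault types match ✗
Consistent faults: {M2 stuck-at-0, M2 inverted output, M3 stuck-at-1, M3 inverted output} — 4 in all.

4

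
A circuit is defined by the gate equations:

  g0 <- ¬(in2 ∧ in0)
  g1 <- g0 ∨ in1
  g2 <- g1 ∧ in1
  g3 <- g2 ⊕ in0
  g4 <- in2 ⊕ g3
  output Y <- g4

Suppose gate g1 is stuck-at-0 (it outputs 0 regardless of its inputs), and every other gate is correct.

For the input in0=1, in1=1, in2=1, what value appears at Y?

Propagate with g1 forced: g0=0, g1=0 [stuck-at-0], g2=0, g3=1, g4=0.
So Y = 0. (Without the fault it would be 1.)

0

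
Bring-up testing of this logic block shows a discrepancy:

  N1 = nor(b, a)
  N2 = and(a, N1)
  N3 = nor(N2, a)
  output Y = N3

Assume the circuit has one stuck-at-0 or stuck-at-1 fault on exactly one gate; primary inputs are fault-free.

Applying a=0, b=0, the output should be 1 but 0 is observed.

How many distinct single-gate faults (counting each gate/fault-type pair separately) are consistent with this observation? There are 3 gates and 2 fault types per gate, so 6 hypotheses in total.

Fault-free: N1=1, N2=0, N3=1 → 1. Observed 0.
  N1 stuck-at-0: output 1 ✗
  N1 stuck-at-1: output 1 ✗
  N2 stuck-at-0: output 1 ✗
  N2 stuck-at-1: output 0 ✓
  N3 stuck-at-0: output 0 ✓
  N3 stuck-at-1: output 1 ✗
Consistent faults: {N2 stuck-at-1, N3 stuck-at-0} — 2 in all.

2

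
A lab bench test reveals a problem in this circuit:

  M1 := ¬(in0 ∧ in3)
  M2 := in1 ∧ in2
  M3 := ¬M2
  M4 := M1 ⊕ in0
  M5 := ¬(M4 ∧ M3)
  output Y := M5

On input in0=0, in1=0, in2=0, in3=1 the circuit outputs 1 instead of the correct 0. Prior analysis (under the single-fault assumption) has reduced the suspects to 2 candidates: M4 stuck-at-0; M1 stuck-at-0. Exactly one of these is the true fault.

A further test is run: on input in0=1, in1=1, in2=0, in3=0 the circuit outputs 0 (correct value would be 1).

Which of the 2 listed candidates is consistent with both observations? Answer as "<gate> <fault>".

Evaluate each candidate on input in0=1, in1=1, in2=0, in3=0:
  M4 stuck-at-0: M1=1, M2=0, M3=1, M4=0 [stuck-at-0], M5=1 → 1 — eliminated
  M1 stuck-at-0: M1=0 [stuck-at-0], M2=0, M3=1, M4=1, M5=0 → 0 — matches
Only M1 stuck-at-0 reproduces the observed 0.

M1 stuck-at-0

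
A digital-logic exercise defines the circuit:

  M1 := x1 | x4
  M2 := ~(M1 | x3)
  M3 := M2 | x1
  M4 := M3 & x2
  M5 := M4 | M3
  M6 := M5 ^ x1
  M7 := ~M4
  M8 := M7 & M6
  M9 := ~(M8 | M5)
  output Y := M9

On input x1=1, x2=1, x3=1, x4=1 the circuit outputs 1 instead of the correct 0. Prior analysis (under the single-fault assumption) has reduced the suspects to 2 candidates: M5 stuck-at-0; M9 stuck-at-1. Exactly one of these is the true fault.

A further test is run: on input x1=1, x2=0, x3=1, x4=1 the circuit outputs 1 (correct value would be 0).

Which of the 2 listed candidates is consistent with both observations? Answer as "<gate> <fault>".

Evaluate each candidate on input x1=1, x2=0, x3=1, x4=1:
  M5 stuck-at-0: M1=1, M2=0, M3=1, M4=0, M5=0 [stuck-at-0], M6=1, M7=1, M8=1, M9=0 → 0 — eliminated
  M9 stuck-at-1: M1=1, M2=0, M3=1, M4=0, M5=1, M6=0, M7=1, M8=0, M9=1 [stuck-at-1] → 1 — matches
Only M9 stuck-at-1 reproduces the observed 1.

M9 stuck-at-1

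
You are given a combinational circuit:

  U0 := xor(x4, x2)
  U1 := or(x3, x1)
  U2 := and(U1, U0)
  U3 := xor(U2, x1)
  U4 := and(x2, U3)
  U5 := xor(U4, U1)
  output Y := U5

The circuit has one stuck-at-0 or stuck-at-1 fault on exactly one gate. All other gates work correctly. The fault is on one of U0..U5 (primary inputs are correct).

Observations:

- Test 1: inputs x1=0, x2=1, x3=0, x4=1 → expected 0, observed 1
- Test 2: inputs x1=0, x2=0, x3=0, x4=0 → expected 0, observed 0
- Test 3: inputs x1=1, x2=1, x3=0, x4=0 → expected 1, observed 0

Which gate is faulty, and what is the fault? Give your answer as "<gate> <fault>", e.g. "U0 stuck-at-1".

U3 stuck-at-1

Fault-free values for test 1 (x1=0, x2=1, x3=0, x4=1): U0=0, U1=0, U2=0, U3=0, U4=0, U5=0, giving Y=0. Observed 1.
Test 1: faults giving observed 1 are {U1 stuck-at-1, U2 stuck-at-1, U3 stuck-at-1, U4 stuck-at-1, U5 stuck-at-1}.
Test 2 (x1=0, x2=0, x3=0, x4=0): fault-free U0=0, U1=0, U2=0, U3=0, U4=0, U5=0 → 0; observed 0. Eliminates U1 stuck-at-1, U4 stuck-at-1, U5 stuck-at-1.
Test 3 (x1=1, x2=1, x3=0, x4=0): fault-free U0=1, U1=1, U2=1, U3=0, U4=0, U5=1 → 1; observed 0. Eliminates U2 stuck-at-1.
Only U3 stuck-at-1 is consistent with every test.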